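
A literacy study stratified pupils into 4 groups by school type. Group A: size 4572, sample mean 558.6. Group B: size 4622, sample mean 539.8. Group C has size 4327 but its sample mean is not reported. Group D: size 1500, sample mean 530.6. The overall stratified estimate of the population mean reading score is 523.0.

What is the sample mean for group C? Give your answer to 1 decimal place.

464.8

Σ Nₕx̄ₕ = N·μ, so 4327·x̄_C = 15021·523.0 − (4572·558.6 + 4622·539.8 + 1500·530.6).
= 7855983 − 5844774.8 = 2011208.2.
x̄_C = 2011208.2 / 4327 = 464.804... → 464.8.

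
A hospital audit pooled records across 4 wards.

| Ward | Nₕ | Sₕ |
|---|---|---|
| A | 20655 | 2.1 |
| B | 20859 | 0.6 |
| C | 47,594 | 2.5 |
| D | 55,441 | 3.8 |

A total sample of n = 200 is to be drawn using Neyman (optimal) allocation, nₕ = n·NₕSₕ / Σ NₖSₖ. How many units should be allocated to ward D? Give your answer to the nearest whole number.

Σ NₕSₕ = 20655·2.1 + 20859·0.6 + 47594·2.5 + 55441·3.8 = 385551.7.
Share for D: 210675.8/385551.7 = 0.54643.
n_D = 200 × 0.54643 = 109.285... → 109.

109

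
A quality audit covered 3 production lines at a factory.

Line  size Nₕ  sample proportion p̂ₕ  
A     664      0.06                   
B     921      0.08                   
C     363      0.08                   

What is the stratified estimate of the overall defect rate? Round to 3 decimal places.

0.073

Wₕ = Nₕ/N with N = 1948: 0.3409, 0.4728, 0.1863.
p̂_st = 0.3409·0.06 + 0.4728·0.08 + 0.1863·0.08 ≈ 0.07318... → 0.073.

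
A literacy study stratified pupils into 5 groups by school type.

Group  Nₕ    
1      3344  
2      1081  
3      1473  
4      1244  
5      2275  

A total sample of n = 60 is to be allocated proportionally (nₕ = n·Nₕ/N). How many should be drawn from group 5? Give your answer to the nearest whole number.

14

N = 3344 + 1081 + 1473 + 1244 + 2275 = 9417.
n_5 = 60·2275/9417 = 14.495... → 14.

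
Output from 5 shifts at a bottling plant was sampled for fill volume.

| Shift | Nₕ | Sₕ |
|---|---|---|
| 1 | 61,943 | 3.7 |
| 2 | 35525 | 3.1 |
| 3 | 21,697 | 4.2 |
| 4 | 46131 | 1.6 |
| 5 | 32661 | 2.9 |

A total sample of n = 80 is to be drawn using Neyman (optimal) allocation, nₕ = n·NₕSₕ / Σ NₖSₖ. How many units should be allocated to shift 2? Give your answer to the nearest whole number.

Σ NₕSₕ = 61943·3.7 + 35525·3.1 + 21697·4.2 + 46131·1.6 + 32661·2.9 = 598970.5.
Share for 2: 110127.5/598970.5 = 0.18386.
n_2 = 80 × 0.18386 = 14.709... → 15.

15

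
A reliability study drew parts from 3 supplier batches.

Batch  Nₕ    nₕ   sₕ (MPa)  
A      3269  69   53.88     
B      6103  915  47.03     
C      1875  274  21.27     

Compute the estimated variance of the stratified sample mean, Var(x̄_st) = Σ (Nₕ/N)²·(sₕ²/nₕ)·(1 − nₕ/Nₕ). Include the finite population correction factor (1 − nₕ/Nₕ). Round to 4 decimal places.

4.1236

N = 11247; Wₕ = Nₕ/N.
batch A: (3269/11247)²·53.88²/69·(1 − 69/3269) = 3.4793458
batch B: (6103/11247)²·47.03²/915·(1 − 915/6103) = 0.6050605
batch C: (1875/11247)²·21.27²/274·(1 − 274/1875) = 0.0391835
Sum = 4.1235898 → 4.1236.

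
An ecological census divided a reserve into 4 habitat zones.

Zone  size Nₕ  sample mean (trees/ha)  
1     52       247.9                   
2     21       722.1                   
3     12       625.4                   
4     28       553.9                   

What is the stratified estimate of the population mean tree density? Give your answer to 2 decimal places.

451.94

N = 52 + 21 + 12 + 28 = 113.
Overall mean = Σ (Nₕ/N)·x̄ₕ — weight by population share, not a simple average.
Σ Nₕx̄ₕ = 52·247.9 + 21·722.1 + 12·625.4 + 28·553.9 = 12890.8 + 15164.1 + 7504.8 + 15509.2 = 51068.9.
Divide by N: 51068.9 / 113 = 451.9372... → 451.94.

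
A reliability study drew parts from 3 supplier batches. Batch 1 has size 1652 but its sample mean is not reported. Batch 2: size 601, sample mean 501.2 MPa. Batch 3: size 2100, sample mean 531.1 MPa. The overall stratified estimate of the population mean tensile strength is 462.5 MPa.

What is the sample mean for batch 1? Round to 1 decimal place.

361.2

Σ Nₕx̄ₕ = N·μ, so 1652·x̄_1 = 4353·462.5 − (601·501.2 + 2100·531.1).
= 2013262.5 − 1416531.2 = 596731.3.
x̄_1 = 596731.3 / 1652 = 361.217... → 361.2.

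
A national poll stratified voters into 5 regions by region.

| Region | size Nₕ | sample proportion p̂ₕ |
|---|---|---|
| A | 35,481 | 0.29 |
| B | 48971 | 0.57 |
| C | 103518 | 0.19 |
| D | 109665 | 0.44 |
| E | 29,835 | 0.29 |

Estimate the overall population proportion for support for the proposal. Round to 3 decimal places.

0.350

N = 35481 + 48971 + 103518 + 109665 + 29835 = 327470.
Overall proportion = Σ (Nₕ/N)·p̂ₕ.
Σ Nₕp̂ₕ = 10289.49 + 27913.47 + 19668.42 + 48252.6 + 8652.15 = 114776.13.
114776.13 / 327470 = 0.35049... → 0.350.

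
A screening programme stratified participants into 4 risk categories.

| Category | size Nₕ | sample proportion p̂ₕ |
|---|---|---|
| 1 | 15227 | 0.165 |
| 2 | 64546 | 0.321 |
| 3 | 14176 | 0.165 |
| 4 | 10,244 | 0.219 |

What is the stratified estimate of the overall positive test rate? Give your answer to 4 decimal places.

Wₕ = Nₕ/N with N = 104193: 0.1461, 0.6195, 0.1361, 0.0983.
p̂_st = 0.1461·0.165 + 0.6195·0.321 + 0.1361·0.165 + 0.0983·0.219 ≈ 0.266949... → 0.2669.

0.2669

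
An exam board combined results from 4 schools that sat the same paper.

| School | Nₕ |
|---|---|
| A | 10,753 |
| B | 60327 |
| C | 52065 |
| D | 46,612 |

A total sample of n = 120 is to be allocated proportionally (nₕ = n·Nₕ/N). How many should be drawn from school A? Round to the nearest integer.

8

Share of school A = 10753/169757 = 0.06334.
Allocate 120 × 0.06334 = 7.601... → 8.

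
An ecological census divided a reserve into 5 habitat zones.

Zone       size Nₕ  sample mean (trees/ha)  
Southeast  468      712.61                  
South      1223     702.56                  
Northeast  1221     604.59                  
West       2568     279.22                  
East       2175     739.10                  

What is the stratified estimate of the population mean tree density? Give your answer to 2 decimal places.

555.91

x̄_st = (Σ Nₕx̄ₕ) / (Σ Nₕ) = (468·712.61 + 1223·702.56 + 1221·604.59 + 2568·279.22 + 2175·739.10) / 7655
= 4255516.21 / 7655 = 555.9133... → 555.91.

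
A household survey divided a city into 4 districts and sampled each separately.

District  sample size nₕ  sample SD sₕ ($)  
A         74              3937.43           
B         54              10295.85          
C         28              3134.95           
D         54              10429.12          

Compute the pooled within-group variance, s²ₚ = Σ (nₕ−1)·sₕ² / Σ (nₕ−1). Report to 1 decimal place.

A: (74−1)·3937.43² = 73·15503355.0049 = 1131744915.3577
B: (54−1)·10295.85² = 53·106004527.2225 = 5618239942.7925
C: (28−1)·3134.95² = 27·9827911.5025 = 265353610.5675
D: (54−1)·10429.12² = 53·108766543.9744 = 5764626830.6432
Numerator = 12779965299.3609; denominator = Σ(nₕ−1) = 206.
s²ₚ = 12779965299.3609/206 = 62038666.502... → 62038666.5.

62038666.5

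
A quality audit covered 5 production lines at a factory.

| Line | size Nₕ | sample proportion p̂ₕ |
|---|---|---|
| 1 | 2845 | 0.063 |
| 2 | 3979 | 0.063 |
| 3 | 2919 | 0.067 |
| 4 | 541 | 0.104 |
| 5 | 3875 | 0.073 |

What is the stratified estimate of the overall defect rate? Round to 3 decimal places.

0.068

Wₕ = Nₕ/N with N = 14159: 0.2009, 0.2810, 0.2062, 0.0382, 0.2737.
p̂_st = 0.2009·0.063 + 0.2810·0.063 + 0.2062·0.067 + 0.0382·0.104 + 0.2737·0.073 ≈ 0.06813... → 0.068.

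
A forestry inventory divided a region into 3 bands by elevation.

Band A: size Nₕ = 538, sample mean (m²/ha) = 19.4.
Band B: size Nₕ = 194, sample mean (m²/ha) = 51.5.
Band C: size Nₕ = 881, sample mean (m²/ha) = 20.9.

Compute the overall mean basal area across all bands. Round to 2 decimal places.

24.08

N = 1613; weights Wₕ = Nₕ/N = (0.3335, 0.1203, 0.5462).
x̄_st = Σ Wₕ·x̄ₕ = 0.3335·19.4 + 0.1203·51.5 + 0.5462·20.9 ≈ 24.0800...
→ 24.08.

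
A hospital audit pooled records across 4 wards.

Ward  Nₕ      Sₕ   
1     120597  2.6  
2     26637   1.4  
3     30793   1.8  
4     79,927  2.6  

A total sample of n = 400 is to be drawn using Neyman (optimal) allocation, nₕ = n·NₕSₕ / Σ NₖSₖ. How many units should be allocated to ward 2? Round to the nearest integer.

Σ NₕSₕ = 120597·2.6 + 26637·1.4 + 30793·1.8 + 79927·2.6 = 614081.6.
Share for 2: 37291.8/614081.6 = 0.06073.
n_2 = 400 × 0.06073 = 24.291... → 24.

24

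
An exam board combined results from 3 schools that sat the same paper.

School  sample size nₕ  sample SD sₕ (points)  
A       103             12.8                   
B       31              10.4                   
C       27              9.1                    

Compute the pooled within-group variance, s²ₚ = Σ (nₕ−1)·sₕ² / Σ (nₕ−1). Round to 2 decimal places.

Degrees of freedom: 102 + 30 + 26 = 158.
Σ(nₕ−1)sₕ² = 102·163.84 + 30·108.16 + 26·82.81 = 22109.54.
s²ₚ = 22109.54 / 158 = 139.9338... → 139.93.

139.93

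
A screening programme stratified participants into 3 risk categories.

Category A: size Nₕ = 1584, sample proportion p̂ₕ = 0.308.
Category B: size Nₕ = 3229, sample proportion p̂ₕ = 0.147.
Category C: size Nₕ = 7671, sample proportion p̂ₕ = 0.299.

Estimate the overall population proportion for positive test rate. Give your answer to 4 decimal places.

Wₕ = Nₕ/N with N = 12484: 0.1269, 0.2587, 0.6145.
p̂_st = 0.1269·0.308 + 0.2587·0.147 + 0.6145·0.299 ≈ 0.260827... → 0.2608.

0.2608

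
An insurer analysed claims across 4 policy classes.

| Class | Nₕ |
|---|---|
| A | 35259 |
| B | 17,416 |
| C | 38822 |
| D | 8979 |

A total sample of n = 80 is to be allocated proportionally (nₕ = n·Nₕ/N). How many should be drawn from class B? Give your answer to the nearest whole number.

14

Share of class B = 17416/100476 = 0.17333.
Allocate 80 × 0.17333 = 13.867... → 14.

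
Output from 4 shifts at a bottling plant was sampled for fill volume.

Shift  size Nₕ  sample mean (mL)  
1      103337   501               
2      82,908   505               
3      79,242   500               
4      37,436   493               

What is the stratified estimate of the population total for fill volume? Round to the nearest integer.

151717325

1: 103337·501 = 51771837
2: 82908·505 = 41868540
3: 79242·500 = 39621000
4: 37436·493 = 18455948
τ̂ = Σ Nₕx̄ₕ = 151717325.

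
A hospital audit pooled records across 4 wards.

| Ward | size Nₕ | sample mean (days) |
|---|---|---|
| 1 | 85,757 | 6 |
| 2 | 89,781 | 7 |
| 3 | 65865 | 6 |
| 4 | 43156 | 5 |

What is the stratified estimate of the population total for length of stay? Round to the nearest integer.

1753979

1: 85757·6 = 514542
2: 89781·7 = 628467
3: 65865·6 = 395190
4: 43156·5 = 215780
τ̂ = Σ Nₕx̄ₕ = 1753979.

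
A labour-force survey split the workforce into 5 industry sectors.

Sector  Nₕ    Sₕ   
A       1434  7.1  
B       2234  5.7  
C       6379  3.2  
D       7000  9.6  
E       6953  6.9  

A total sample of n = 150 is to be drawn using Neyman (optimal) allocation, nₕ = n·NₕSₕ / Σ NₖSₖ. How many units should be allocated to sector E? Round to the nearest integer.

45

Σ NₕSₕ = 1434·7.1 + 2234·5.7 + 6379·3.2 + 7000·9.6 + 6953·6.9 = 158503.7.
Share for E: 47975.7/158503.7 = 0.30268.
n_E = 150 × 0.30268 = 45.402... → 45.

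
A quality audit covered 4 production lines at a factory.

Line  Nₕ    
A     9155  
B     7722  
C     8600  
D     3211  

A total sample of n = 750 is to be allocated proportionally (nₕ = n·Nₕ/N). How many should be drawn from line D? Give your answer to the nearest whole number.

N = 9155 + 7722 + 8600 + 3211 = 28688.
n_D = 750·3211/28688 = 83.946... → 84.

84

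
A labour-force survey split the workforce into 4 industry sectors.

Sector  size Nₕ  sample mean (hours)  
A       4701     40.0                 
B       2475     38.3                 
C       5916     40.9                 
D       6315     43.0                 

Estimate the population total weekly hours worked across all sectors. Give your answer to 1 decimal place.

A: 4701·40.0 = 188040
B: 2475·38.3 = 94792.5
C: 5916·40.9 = 241964.4
D: 6315·43.0 = 271545
τ̂ = Σ Nₕx̄ₕ = 796341.9.

796341.9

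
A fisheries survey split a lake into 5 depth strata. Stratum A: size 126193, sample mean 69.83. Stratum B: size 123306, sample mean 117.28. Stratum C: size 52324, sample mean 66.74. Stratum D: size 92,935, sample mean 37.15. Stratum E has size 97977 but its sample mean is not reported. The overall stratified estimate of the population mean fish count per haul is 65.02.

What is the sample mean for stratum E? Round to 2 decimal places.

18.57

Σ Nₕx̄ₕ = N·μ, so 97977·x̄_E = 492735·65.02 − (126193·69.83 + 123306·117.28 + 52324·66.74 + 92935·37.15).
= 32037629.7 − 30218023.88 = 1819605.82.
x̄_E = 1819605.82 / 97977 = 18.5718... → 18.57.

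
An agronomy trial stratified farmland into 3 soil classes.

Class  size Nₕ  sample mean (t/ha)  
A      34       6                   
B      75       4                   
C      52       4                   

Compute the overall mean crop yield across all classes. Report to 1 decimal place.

4.4

N = 34 + 75 + 52 = 161.
Weight each subgroup mean by Nₕ/N and sum.
Σ Nₕx̄ₕ = 34·6 + 75·4 + 52·4 = 204 + 300 + 208 = 712.
Divide by N: 712 / 161 = 4.422... → 4.4.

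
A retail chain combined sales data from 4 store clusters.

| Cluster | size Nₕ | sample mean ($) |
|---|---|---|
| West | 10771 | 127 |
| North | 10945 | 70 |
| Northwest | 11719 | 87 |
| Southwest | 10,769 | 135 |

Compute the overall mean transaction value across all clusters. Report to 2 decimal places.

104.23

N = 10771 + 10945 + 11719 + 10769 = 44204.
The stratified mean weights each stratum mean by its population share Nₕ/N.
Σ Nₕx̄ₕ = 10771·127 + 10945·70 + 11719·87 + 10769·135 = 1367917 + 766150 + 1019553 + 1453815 = 4607435.
Divide by N: 4607435 / 44204 = 104.2312... → 104.23.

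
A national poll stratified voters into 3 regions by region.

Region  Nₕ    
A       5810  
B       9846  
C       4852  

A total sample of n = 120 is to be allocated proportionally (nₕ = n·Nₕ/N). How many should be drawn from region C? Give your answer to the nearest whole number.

Share of region C = 4852/20508 = 0.23659.
Allocate 120 × 0.23659 = 28.391... → 28.

28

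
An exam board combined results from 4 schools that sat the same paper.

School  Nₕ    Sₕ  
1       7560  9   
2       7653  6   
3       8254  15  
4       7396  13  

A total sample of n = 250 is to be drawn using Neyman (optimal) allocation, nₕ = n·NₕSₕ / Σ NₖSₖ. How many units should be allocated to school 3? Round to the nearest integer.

93

1: NₕSₕ = 7560·9 = 68040
2: NₕSₕ = 7653·6 = 45918
3: NₕSₕ = 8254·15 = 123810
4: NₕSₕ = 7396·13 = 96148
Σ NₕSₕ = 333916.
n_3 = 250·123810/333916 = 92.695... → 93.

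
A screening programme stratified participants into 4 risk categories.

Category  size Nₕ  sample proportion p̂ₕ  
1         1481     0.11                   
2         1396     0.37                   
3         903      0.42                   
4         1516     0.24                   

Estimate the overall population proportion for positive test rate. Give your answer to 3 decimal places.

0.269

Wₕ = Nₕ/N with N = 5296: 0.2796, 0.2636, 0.1705, 0.2863.
p̂_st = 0.2796·0.11 + 0.2636·0.37 + 0.1705·0.42 + 0.2863·0.24 ≈ 0.26860... → 0.269.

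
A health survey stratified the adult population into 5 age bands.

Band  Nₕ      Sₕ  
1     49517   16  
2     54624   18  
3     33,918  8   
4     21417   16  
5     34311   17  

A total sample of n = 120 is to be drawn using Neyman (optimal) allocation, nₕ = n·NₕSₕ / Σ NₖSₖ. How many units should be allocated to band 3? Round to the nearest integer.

11

1: NₕSₕ = 49517·16 = 792272
2: NₕSₕ = 54624·18 = 983232
3: NₕSₕ = 33918·8 = 271344
4: NₕSₕ = 21417·16 = 342672
5: NₕSₕ = 34311·17 = 583287
Σ NₕSₕ = 2972807.
n_3 = 120·271344/2972807 = 10.953... → 11.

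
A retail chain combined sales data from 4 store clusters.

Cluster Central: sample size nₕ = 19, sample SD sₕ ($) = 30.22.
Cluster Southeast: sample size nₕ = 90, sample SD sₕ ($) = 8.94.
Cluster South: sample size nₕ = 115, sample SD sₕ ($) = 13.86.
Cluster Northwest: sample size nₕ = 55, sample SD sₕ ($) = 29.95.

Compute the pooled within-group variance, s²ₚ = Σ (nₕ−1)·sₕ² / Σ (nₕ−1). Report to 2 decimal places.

Degrees of freedom: 18 + 89 + 114 + 54 = 275.
Σ(nₕ−1)sₕ² = 18·913.2484 + 89·79.9236 + 114·192.0996 + 54·897.0025 = 93889.161.
s²ₚ = 93889.161 / 275 = 341.4151... → 341.42.

341.42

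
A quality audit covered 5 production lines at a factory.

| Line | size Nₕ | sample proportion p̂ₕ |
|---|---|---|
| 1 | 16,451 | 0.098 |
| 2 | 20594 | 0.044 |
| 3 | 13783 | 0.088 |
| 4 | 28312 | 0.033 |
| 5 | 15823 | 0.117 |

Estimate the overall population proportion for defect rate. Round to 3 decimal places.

0.069

Wₕ = Nₕ/N with N = 94963: 0.1732, 0.2169, 0.1451, 0.2981, 0.1666.
p̂_st = 0.1732·0.098 + 0.2169·0.044 + 0.1451·0.088 + 0.2981·0.033 + 0.1666·0.117 ≈ 0.06862... → 0.069.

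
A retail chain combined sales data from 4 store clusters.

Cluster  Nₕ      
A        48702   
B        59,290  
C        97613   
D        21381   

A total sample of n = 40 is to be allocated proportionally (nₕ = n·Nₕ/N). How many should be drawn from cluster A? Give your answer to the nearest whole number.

9

N = 48702 + 59290 + 97613 + 21381 = 226986.
n_A = 40·48702/226986 = 8.582... → 9.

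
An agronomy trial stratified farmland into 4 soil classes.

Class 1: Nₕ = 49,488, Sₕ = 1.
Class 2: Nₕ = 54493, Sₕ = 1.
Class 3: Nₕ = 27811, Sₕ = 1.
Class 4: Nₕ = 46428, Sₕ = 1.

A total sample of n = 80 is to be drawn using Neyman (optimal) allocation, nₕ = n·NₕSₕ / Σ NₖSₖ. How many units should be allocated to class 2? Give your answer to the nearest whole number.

Σ NₕSₕ = 49488·1 + 54493·1 + 27811·1 + 46428·1 = 178220.
Share for 2: 54493/178220 = 0.30576.
n_2 = 80 × 0.30576 = 24.461... → 24.

24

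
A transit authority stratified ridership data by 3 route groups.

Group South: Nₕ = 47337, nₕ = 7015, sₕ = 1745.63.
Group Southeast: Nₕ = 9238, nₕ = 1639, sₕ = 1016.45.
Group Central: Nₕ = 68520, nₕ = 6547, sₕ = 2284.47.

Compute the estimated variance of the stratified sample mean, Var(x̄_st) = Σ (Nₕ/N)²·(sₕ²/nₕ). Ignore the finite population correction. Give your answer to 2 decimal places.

N = 125095. Term for each stratum: Wₕ²sₕ²/nₕ.
Var(x̄_st) = 62.20113 + 3.43771 + 239.15716 = 304.79600 → 304.80.

304.80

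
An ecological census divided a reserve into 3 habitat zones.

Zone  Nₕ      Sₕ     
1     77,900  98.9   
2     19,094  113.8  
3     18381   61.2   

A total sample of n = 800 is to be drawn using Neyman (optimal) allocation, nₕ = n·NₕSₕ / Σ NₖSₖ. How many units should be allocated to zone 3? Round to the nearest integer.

Σ NₕSₕ = 77900·98.9 + 19094·113.8 + 18381·61.2 = 11002124.4.
Share for 3: 1124917.2/11002124.4 = 0.10225.
n_3 = 800 × 0.10225 = 81.796... → 82.

82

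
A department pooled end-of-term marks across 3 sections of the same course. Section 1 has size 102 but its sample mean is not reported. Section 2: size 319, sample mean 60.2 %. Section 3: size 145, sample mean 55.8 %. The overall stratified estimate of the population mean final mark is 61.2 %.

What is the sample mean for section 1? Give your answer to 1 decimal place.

Σ Nₕx̄ₕ = N·μ, so 102·x̄_1 = 566·61.2 − (319·60.2 + 145·55.8).
= 34639.2 − 27294.8 = 7344.4.
x̄_1 = 7344.4 / 102 = 72.004... → 72.0.

72.0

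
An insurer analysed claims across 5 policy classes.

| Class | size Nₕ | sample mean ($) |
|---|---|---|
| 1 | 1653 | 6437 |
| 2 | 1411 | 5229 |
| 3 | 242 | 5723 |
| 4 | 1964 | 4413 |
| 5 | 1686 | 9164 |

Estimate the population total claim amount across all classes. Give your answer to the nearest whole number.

1: 1653·6437 = 10640361
2: 1411·5229 = 7378119
3: 242·5723 = 1384966
4: 1964·4413 = 8667132
5: 1686·9164 = 15450504
τ̂ = Σ Nₕx̄ₕ = 43521082.

43521082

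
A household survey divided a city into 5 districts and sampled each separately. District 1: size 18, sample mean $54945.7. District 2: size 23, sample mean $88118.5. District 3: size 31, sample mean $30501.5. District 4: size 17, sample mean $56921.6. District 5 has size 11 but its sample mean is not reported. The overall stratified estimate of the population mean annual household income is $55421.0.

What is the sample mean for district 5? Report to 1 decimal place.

55739.8

Σ Nₕx̄ₕ = N·μ, so 11·x̄_5 = 100·55421.0 − (18·54945.7 + 23·88118.5 + 31·30501.5 + 17·56921.6).
= 5542100 − 4928961.8 = 613138.2.
x̄_5 = 613138.2 / 11 = 55739.836... → 55739.8.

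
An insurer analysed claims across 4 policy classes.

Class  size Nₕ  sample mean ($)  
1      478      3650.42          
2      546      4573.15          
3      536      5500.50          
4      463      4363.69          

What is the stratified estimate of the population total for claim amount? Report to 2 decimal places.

Population total = Σ Nₕ·x̄ₕ (each stratum's size times its mean).
478·3650.42 + 546·4573.15 + 536·5500.50 + 463·4363.69 = 1744900.76 + 2496939.9 + 2948268 + 2020388.47 = 9210497.13.

9210497.13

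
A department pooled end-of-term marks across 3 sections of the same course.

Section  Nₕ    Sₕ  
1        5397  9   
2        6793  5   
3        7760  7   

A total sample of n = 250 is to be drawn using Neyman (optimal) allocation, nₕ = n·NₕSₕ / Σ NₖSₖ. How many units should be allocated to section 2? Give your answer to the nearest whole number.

62

Σ NₕSₕ = 5397·9 + 6793·5 + 7760·7 = 136858.
Share for 2: 33965/136858 = 0.24818.
n_2 = 250 × 0.24818 = 62.044... → 62.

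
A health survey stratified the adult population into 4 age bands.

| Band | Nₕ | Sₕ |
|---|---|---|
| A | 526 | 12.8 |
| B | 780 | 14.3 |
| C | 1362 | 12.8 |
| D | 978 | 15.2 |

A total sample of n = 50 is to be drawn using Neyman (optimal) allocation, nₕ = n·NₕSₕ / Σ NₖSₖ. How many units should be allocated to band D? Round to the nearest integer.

15

Σ NₕSₕ = 526·12.8 + 780·14.3 + 1362·12.8 + 978·15.2 = 50186.
Share for D: 14865.6/50186 = 0.29621.
n_D = 50 × 0.29621 = 14.811... → 15.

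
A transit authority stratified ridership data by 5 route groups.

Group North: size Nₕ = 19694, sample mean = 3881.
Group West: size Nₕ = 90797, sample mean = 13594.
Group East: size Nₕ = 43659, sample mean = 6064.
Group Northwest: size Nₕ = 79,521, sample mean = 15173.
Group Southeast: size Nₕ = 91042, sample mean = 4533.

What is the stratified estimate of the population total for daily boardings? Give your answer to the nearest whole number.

3194740527

North: 19694·3881 = 76432414
West: 90797·13594 = 1234294418
East: 43659·6064 = 264748176
Northwest: 79521·15173 = 1206572133
Southeast: 91042·4533 = 412693386
τ̂ = Σ Nₕx̄ₕ = 3194740527.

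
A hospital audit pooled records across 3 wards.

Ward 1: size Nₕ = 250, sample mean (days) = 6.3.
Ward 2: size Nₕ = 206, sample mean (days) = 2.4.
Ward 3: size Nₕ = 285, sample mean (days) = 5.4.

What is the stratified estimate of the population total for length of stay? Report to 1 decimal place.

1: 250·6.3 = 1575
2: 206·2.4 = 494.4
3: 285·5.4 = 1539
τ̂ = Σ Nₕx̄ₕ = 3608.4.

3608.4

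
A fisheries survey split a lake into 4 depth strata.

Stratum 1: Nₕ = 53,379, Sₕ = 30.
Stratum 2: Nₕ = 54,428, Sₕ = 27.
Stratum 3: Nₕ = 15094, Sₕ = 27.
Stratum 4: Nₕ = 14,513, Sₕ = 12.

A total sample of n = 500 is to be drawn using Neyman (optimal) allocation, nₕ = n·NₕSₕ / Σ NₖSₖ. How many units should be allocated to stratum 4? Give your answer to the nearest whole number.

24

Σ NₕSₕ = 53379·30 + 54428·27 + 15094·27 + 14513·12 = 3652620.
Share for 4: 174156/3652620 = 0.04768.
n_4 = 500 × 0.04768 = 23.840... → 24.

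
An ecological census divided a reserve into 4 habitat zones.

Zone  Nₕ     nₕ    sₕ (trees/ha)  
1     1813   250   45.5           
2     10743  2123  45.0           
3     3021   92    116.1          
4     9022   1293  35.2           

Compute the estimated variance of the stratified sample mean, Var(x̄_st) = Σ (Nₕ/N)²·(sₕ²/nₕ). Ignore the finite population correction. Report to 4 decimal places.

2.5656

N = 24599; Wₕ = Nₕ/N.
zone 1: (1813/24599)²·45.5²/250 = 0.0449825
zone 2: (10743/24599)²·45.0²/2123 = 0.1819245
zone 3: (3021/24599)²·116.1²/92 = 2.2097501
zone 4: (9022/24599)²·35.2²/1293 = 0.1289014
Sum = 2.5655585 → 2.5656.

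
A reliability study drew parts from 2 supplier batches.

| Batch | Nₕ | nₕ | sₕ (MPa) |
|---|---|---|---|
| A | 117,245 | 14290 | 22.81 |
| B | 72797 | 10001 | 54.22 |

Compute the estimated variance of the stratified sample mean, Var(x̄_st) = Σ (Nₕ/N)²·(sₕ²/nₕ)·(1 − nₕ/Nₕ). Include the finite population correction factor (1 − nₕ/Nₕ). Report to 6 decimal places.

N = 190042. Term for each stratum: Wₕ²sₕ²/nₕ·(1−nₕ/Nₕ).
Var(x̄_st) = 0.012169169 + 0.037206762 = 0.049375931 → 0.049376.

0.049376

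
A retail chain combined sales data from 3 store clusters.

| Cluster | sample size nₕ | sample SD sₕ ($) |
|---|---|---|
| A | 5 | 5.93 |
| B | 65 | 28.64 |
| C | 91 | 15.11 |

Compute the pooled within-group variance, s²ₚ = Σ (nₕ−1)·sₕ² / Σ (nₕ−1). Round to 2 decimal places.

463.19

A: (5−1)·5.93² = 4·35.1649 = 140.6596
B: (65−1)·28.64² = 64·820.2496 = 52495.9744
C: (91−1)·15.11² = 90·228.3121 = 20548.089
Numerator = 73184.723; denominator = Σ(nₕ−1) = 158.
s²ₚ = 73184.723/158 = 463.1944... → 463.19.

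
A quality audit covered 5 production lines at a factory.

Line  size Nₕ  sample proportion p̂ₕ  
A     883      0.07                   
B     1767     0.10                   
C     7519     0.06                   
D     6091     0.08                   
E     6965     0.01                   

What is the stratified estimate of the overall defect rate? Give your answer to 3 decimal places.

0.054

N = 883 + 1767 + 7519 + 6091 + 6965 = 23225.
Overall proportion = Σ (Nₕ/N)·p̂ₕ.
Σ Nₕp̂ₕ = 61.81 + 176.7 + 451.14 + 487.28 + 69.65 = 1246.58.
1246.58 / 23225 = 0.05367... → 0.054.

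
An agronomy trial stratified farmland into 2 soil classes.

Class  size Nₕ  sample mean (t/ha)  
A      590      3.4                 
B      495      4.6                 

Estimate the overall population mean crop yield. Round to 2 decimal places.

3.95

N = 590 + 495 = 1085.
Weight each subgroup mean by Nₕ/N and sum.
Σ Nₕx̄ₕ = 590·3.4 + 495·4.6 = 2006 + 2277 = 4283.
Divide by N: 4283 / 1085 = 3.9475... → 3.95.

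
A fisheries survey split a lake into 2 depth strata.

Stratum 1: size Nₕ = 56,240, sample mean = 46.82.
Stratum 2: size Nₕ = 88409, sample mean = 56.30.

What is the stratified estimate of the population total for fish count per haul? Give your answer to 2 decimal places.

7610583.50

1: 56240·46.82 = 2633156.8
2: 88409·56.30 = 4977426.7
τ̂ = Σ Nₕx̄ₕ = 7610583.50.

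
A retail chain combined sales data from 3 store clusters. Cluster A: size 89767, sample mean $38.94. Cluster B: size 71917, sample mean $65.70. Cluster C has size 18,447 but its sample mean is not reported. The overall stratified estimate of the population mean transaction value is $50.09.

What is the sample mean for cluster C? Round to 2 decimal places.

43.49

Σ Nₕx̄ₕ = N·μ, so 18447·x̄_C = 180131·50.09 − (89767·38.94 + 71917·65.70).
= 9022761.79 − 8220473.88 = 802287.91.
x̄_C = 802287.91 / 18447 = 43.4915... → 43.49.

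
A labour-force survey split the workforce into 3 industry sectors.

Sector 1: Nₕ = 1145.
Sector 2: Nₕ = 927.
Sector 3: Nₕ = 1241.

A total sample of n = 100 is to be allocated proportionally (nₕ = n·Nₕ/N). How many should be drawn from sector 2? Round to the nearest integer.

28

Share of sector 2 = 927/3313 = 0.27981.
Allocate 100 × 0.27981 = 27.981... → 28.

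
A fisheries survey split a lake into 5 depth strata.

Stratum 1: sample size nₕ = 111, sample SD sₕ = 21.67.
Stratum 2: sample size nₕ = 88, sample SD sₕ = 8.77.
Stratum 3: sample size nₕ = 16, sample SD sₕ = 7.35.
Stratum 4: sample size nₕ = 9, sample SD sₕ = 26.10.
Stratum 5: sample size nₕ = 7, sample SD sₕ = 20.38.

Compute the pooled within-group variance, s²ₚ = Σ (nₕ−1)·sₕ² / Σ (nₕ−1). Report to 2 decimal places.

296.90

1: (111−1)·21.67² = 110·469.5889 = 51654.779
2: (88−1)·8.77² = 87·76.9129 = 6691.4223
3: (16−1)·7.35² = 15·54.0225 = 810.3375
4: (9−1)·26.10² = 8·681.21 = 5449.68
5: (7−1)·20.38² = 6·415.3444 = 2492.0664
Numerator = 67098.2852; denominator = Σ(nₕ−1) = 226.
s²ₚ = 67098.2852/226 = 296.8951... → 296.90.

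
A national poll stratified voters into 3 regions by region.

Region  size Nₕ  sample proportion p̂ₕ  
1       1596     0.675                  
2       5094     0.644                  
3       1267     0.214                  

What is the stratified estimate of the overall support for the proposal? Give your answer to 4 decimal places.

0.5817

N = 1596 + 5094 + 1267 = 7957.
Overall proportion = Σ (Nₕ/N)·p̂ₕ.
Σ Nₕp̂ₕ = 1077.3 + 3280.536 + 271.138 = 4628.974.
4628.974 / 7957 = 0.581749... → 0.5817.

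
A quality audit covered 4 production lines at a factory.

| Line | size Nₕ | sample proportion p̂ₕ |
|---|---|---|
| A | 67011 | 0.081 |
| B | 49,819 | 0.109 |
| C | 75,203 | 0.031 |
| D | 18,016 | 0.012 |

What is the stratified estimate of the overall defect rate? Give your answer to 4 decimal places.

0.0638

Wₕ = Nₕ/N with N = 210049: 0.3190, 0.2372, 0.3580, 0.0858.
p̂_st = 0.3190·0.081 + 0.2372·0.109 + 0.3580·0.031 + 0.0858·0.012 ≈ 0.063822... → 0.0638.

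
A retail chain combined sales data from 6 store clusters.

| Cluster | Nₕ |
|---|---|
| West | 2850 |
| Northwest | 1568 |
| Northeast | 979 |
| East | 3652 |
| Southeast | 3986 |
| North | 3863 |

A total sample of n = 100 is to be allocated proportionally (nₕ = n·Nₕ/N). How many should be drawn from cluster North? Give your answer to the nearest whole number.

N = 2850 + 1568 + 979 + 3652 + 3986 + 3863 = 16898.
n_North = 100·3863/16898 = 22.861... → 23.

23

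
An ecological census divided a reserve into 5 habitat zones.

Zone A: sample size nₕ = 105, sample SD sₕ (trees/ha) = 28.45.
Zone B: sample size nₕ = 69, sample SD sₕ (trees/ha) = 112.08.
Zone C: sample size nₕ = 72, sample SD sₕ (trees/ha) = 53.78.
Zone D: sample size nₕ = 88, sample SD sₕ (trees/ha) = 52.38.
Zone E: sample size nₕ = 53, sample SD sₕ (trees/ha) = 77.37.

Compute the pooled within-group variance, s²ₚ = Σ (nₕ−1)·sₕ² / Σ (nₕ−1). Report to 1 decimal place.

4433.8

A: (105−1)·28.45² = 104·809.4025 = 84177.86
B: (69−1)·112.08² = 68·12561.9264 = 854210.9952
C: (72−1)·53.78² = 71·2892.2884 = 205352.4764
D: (88−1)·52.38² = 87·2743.6644 = 238698.8028
E: (53−1)·77.37² = 52·5986.1169 = 311278.0788
Numerator = 1693718.2132; denominator = Σ(nₕ−1) = 382.
s²ₚ = 1693718.2132/382 = 4433.817... → 4433.8.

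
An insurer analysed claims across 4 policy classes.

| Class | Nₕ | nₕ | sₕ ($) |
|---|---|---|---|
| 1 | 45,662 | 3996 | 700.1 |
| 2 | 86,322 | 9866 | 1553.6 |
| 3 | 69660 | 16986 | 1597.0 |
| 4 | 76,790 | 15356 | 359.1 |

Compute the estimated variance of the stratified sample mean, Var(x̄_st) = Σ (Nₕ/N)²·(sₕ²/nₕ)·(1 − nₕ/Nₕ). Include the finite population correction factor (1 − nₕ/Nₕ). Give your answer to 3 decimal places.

N = 278434; Wₕ = Nₕ/N.
class 1: (45662/278434)²·700.1²/3996·(1 − 3996/45662) = 3.010141
class 2: (86322/278434)²·1553.6²/9866·(1 − 9866/86322) = 20.826958
class 3: (69660/278434)²·1597.0²/16986·(1 − 16986/69660) = 7.106470
class 4: (76790/278434)²·359.1²/15356·(1 − 15356/76790) = 0.511001
Sum = 31.454571 → 31.455.

31.455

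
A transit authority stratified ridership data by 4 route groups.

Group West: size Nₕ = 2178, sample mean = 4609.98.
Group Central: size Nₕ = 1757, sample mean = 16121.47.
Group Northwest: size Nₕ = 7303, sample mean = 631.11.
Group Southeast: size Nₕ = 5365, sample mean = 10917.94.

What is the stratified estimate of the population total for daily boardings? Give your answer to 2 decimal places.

101549703.66

West: 2178·4609.98 = 10040536.44
Central: 1757·16121.47 = 28325422.79
Northwest: 7303·631.11 = 4608996.33
Southeast: 5365·10917.94 = 58574748.1
τ̂ = Σ Nₕx̄ₕ = 101549703.66.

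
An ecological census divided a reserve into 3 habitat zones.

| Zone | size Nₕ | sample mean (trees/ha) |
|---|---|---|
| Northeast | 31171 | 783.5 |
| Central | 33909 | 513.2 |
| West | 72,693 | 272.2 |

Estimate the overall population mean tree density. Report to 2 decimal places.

N = 137773; weights Wₕ = Nₕ/N = (0.2262, 0.2461, 0.5276).
x̄_st = Σ Wₕ·x̄ₕ = 0.2262·783.5 + 0.2461·513.2 + 0.5276·272.2 ≈ 447.1966...
→ 447.20.

447.20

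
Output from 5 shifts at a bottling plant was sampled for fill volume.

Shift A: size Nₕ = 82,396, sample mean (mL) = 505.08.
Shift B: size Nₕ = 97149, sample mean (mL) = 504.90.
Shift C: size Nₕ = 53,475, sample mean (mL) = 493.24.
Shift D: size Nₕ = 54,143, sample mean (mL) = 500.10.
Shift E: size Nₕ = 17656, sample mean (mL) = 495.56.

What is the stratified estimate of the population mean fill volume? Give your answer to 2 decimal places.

x̄_st = (Σ Nₕx̄ₕ) / (Σ Nₕ) = (82396·505.08 + 97149·504.90 + 53475·493.24 + 54143·500.10 + 17656·495.56) / 304819
= 152869632.44 / 304819 = 501.5095... → 501.51.

501.51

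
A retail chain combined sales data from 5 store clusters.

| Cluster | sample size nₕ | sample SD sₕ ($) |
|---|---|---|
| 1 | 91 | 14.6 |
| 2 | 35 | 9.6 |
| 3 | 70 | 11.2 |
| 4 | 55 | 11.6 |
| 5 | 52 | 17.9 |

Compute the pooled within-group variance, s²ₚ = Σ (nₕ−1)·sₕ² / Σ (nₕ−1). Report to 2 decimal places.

1: (91−1)·14.6² = 90·213.16 = 19184.4
2: (35−1)·9.6² = 34·92.16 = 3133.44
3: (70−1)·11.2² = 69·125.44 = 8655.36
4: (55−1)·11.6² = 54·134.56 = 7266.24
5: (52−1)·17.9² = 51·320.41 = 16340.91
Numerator = 54580.35; denominator = Σ(nₕ−1) = 298.
s²ₚ = 54580.35/298 = 183.1555... → 183.16.

183.16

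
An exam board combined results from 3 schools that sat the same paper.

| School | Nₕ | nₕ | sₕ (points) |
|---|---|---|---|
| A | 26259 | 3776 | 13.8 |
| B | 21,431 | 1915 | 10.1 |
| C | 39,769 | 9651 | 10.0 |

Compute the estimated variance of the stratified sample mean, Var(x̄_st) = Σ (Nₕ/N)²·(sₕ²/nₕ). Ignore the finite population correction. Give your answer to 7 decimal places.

0.0098874

N = 87459; Wₕ = Nₕ/N.
school A: (26259/87459)²·13.8²/3776 = 0.0045464617
school B: (21431/87459)²·10.1²/1915 = 0.0031985256
school C: (39769/87459)²·10.0²/9651 = 0.0021424368
Sum = 0.0098874241 → 0.0098874.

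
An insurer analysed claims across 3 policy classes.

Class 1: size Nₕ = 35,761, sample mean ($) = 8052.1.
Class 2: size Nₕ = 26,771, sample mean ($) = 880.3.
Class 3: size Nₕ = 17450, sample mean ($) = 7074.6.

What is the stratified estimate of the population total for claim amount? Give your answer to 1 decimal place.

Population total = Σ Nₕ·x̄ₕ (each stratum's size times its mean).
35761·8052.1 + 26771·880.3 + 17450·7074.6 = 287951148.1 + 23566511.3 + 123451770 = 434969429.4.

434969429.4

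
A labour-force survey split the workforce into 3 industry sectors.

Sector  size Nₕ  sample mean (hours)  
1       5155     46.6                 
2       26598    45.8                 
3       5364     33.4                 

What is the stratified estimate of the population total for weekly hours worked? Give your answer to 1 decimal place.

1637569.0

1: 5155·46.6 = 240223
2: 26598·45.8 = 1218188.4
3: 5364·33.4 = 179157.6
τ̂ = Σ Nₕx̄ₕ = 1637569.0.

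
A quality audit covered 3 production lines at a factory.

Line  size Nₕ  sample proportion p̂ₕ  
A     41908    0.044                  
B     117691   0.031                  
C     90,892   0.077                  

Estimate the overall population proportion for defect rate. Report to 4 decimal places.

0.0499

Wₕ = Nₕ/N with N = 250491: 0.1673, 0.4698, 0.3629.
p̂_st = 0.1673·0.044 + 0.4698·0.031 + 0.3629·0.077 ≈ 0.049866... → 0.0499.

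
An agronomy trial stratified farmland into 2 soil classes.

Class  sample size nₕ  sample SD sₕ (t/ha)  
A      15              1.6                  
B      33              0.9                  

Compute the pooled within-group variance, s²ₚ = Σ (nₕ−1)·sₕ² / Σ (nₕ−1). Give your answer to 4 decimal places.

A: (15−1)·1.6² = 14·2.56 = 35.84
B: (33−1)·0.9² = 32·0.81 = 25.92
Numerator = 61.76; denominator = Σ(nₕ−1) = 46.
s²ₚ = 61.76/46 = 1.342609... → 1.3426.

1.3426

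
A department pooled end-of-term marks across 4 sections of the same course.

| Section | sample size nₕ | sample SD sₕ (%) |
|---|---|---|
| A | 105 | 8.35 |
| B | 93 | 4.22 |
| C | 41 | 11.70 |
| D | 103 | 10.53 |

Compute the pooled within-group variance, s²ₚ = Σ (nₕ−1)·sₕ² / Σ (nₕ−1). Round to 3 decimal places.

Degrees of freedom: 104 + 92 + 40 + 102 = 338.
Σ(nₕ−1)sₕ² = 104·69.7225 + 92·17.8084 + 40·136.89 + 102·110.8809 = 25674.9646.
s²ₚ = 25674.9646 / 338 = 75.96143... → 75.961.

75.961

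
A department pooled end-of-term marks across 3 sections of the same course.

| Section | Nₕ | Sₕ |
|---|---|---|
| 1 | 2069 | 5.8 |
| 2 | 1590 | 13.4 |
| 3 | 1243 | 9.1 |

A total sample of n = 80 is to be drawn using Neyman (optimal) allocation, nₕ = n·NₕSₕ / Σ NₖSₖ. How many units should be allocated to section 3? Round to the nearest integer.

20

Σ NₕSₕ = 2069·5.8 + 1590·13.4 + 1243·9.1 = 44617.5.
Share for 3: 11311.3/44617.5 = 0.25352.
n_3 = 80 × 0.25352 = 20.281... → 20.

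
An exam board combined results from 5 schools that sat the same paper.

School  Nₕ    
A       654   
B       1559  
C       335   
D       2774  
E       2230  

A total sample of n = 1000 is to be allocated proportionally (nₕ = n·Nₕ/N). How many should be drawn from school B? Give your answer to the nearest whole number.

Share of school B = 1559/7552 = 0.20644.
Allocate 1000 × 0.20644 = 206.435... → 206.

206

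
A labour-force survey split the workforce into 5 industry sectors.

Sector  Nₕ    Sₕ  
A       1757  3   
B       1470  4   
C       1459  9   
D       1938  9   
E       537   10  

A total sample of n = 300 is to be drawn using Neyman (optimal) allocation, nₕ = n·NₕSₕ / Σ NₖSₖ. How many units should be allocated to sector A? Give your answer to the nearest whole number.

Σ NₕSₕ = 1757·3 + 1470·4 + 1459·9 + 1938·9 + 537·10 = 47094.
Share for A: 5271/47094 = 0.11193.
n_A = 300 × 0.11193 = 33.578... → 34.

34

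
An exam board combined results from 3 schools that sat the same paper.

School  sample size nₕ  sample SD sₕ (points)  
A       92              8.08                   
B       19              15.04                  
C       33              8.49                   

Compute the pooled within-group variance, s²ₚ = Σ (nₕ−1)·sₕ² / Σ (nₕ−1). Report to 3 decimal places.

87.371

Degrees of freedom: 91 + 18 + 32 = 141.
Σ(nₕ−1)sₕ² = 91·65.2864 + 18·226.2016 + 32·72.0801 = 12319.2544.
s²ₚ = 12319.2544 / 141 = 87.37060... → 87.371.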